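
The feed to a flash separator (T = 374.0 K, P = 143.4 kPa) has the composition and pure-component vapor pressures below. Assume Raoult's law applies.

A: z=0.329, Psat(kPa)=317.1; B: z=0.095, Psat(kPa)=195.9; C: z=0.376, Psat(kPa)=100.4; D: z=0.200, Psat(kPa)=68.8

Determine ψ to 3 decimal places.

Raoult's law: Kᵢ = Pᵢˢᵃᵗ/P = Pᵢˢᵃᵗ/143.4.
  K_A = 317.1/143.4 = 2.21130, K_B = 195.9/143.4 = 1.36611, K_C = 100.4/143.4 = 0.70014, K_D = 68.8/143.4 = 0.47978
Material balance + equilibrium reduce to Σ zᵢ(Kᵢ−1)/(1+ψ(Kᵢ−1)) = 0.
Feasibility: ΣzᵢKᵢ = 1.217, Σzᵢ/Kᵢ = 1.172 — both > 1, two phases present.
Iterate (Newton) starting at ψ = 0.69:
  ψ = 0.690: g = -0.0596, g' = -0.337 → ψ = 0.513
Converged at ψ = 0.513.

ψ = 0.513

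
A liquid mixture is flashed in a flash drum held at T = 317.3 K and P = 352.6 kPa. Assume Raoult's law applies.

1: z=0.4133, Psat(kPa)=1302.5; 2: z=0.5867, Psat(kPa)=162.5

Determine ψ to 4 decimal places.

Raoult's law: Kᵢ = Pᵢˢᵃᵗ/P = Pᵢˢᵃᵗ/352.6.
  K_1 = 1302.5/352.6 = 3.693988, K_2 = 162.5/352.6 = 0.460862
Binary case is linear: z₁(K₁−1)(1+ψ(K₂−1)) + z₂(K₂−1)(1+ψ(K₁−1)) = 0
⇒ ψ = [z₁(K₁−1)+z₂(K₂−1)] / [−(K₁−1)(K₂−1)] = 0.79711/1.45243 = 0.5488

ψ = 0.5488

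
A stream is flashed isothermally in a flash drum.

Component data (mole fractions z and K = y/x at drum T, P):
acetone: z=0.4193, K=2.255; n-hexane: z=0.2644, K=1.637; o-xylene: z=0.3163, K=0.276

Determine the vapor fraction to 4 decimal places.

Let ψ = V/F and solve Σ zᵢ(Kᵢ−1)/(1+ψ(Kᵢ−1)) = 0.
Feasibility: ΣzᵢKᵢ = 1.4656, Σzᵢ/Kᵢ = 1.4935 — both > 1, two phases present.
Iterate (Newton) starting at ψ = 0.5:
  ψ = 0.5000: g = 0.09213, g' = -0.7184 → ψ = 0.6283
  ψ = 0.6283: g = -0.00556, g' = -0.8191 → ψ = 0.6215
  ψ = 0.6215: g = -0.00003, g' = -0.8115 → ψ = 0.6214
Converged at ψ = 0.6214.

ψ = 0.6214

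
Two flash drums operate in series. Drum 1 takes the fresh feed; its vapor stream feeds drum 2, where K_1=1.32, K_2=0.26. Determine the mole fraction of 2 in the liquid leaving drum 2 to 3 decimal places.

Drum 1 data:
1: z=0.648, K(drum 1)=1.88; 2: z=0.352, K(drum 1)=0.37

x_2 (drum 2) = 0.302

Drum 1:
Binary case is linear: z₁(K₁−1)(1+ψ₁(K₂−1)) + z₂(K₂−1)(1+ψ₁(K₁−1)) = 0
⇒ ψ₁ = [z₁(K₁−1)+z₂(K₂−1)] / [−(K₁−1)(K₂−1)] = 0.3485/0.5544 = 0.629
Drum-1 compositions:
  1: x = 0.417, y = 0.784
  2: x = 0.583, y = 0.216
Drum-2 feed = drum-1 vapor: z₂ = (0.7844, 0.2156).
Drum 2:
Let ψ₂ = V/F and solve Σ zᵢ(Kᵢ−1)/(1+ψ₂(Kᵢ−1)) = 0.
Check two-phase: ΣzᵢKᵢ = 1.091 > 1 and Σzᵢ/Kᵢ = 1.424 > 1, so g(0) = 0.091 > 0 and g(1) = -0.424 < 0.
Binary case is linear: z₁(K₁−1)(1+ψ₂(K₂−1)) + z₂(K₂−1)(1+ψ₂(K₁−1)) = 0
⇒ ψ₂ = [z₁(K₁−1)+z₂(K₂−1)] / [−(K₁−1)(K₂−1)] = 0.0914/0.2368 = 0.386
  1: x = 0.698, y = 0.922
  2: x = 0.302, y = 0.078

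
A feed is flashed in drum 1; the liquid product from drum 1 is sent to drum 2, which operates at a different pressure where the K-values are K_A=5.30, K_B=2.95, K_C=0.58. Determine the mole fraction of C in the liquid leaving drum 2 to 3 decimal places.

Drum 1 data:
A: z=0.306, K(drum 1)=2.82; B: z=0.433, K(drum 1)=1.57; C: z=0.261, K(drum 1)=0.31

x_C (drum 2) = 0.852

Drum 1:
Rachford–Rice: g(ψ₁) = Σ zᵢ(Kᵢ−1)/(1+ψ₁(Kᵢ−1)) = 0.
Check two-phase: ΣzᵢKᵢ = 1.624 > 1 and Σzᵢ/Kᵢ = 1.226 > 1, so g(0) = 0.624 > 0 and g(1) = -0.226 < 0.
Newton iteration, ψ₁⁰ = 0.38:
  ψ₁ = 0.380: g = 0.2880, g' = -0.678 → ψ₁ = 0.805
  ψ₁ = 0.805: g = -0.0101, g' = -0.862 → ψ₁ = 0.793
Converged at ψ₁ = 0.793.
Drum-1 compositions:
  A: x = 0.125, y = 0.353
  B: x = 0.298, y = 0.468
  C: x = 0.577, y = 0.179
Drum-2 feed = drum-1 liquid: z₂ = (0.1252, 0.2982, 0.5766).
Drum 2:
Material balance + equilibrium reduce to Σ zᵢ(Kᵢ−1)/(1+ψ₂(Kᵢ−1)) = 0.
g(0) = ΣzᵢKᵢ − 1 = 0.878 and g(1) = 1 − Σzᵢ/Kᵢ = -0.119, so a root lies in (0, 1).
Newton–Raphson from ψ₂ = 0.5:
  ψ₂ = 0.500: g = 0.1588, g' = -0.687 → ψ₂ = 0.731
  ψ₂ = 0.731: g = 0.0201, g' = -0.539 → ψ₂ = 0.768
  ψ₂ = 0.768: g = 0.0002, g' = -0.528 → ψ₂ = 0.769
Converged at ψ₂ = 0.769.
  A: x = 0.029, y = 0.154
  B: x = 0.119, y = 0.352
  C: x = 0.852, y = 0.494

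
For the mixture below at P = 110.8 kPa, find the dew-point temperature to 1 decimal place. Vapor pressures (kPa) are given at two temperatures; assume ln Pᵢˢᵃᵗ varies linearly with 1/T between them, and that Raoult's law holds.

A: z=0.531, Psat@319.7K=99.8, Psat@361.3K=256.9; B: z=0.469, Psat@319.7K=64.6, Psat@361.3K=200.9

T = 331.7 K

Dew-point temperature: Σzᵢ·P/Pᵢˢᵃᵗ(T) = 1. Interpolate ln Pᵢˢᵃᵗ = aᵢ + bᵢ/T.
  T = 319.7 K: ΣzᵢP/Pᵢˢᵃᵗ = 1.3939
  T = 361.3 K: ΣzᵢP/Pᵢˢᵃᵗ = 0.4877
  T = 340.5 K: ΣzᵢP/Pᵢˢᵃᵗ = 0.7976
  T = 330.1 K: ΣzᵢP/Pᵢˢᵃᵗ = 1.0449
  T = 335.3 K: ΣzᵢP/Pᵢˢᵃᵗ = 0.9109
  T = 332.7 K: ΣzᵢP/Pᵢˢᵃᵗ = 0.9751
  T = 331.4 K: ΣzᵢP/Pᵢˢᵃᵗ = 1.0092
  T = 332.0 K: ΣzᵢP/Pᵢˢᵃᵗ = 0.9933
Interpolating between 331.4 K and 332.0 K gives T ≈ 331.7 K.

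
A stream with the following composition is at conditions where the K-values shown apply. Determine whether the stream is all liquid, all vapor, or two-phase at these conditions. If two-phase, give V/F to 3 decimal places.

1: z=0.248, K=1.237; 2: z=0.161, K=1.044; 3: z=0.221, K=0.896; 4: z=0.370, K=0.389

all liquid

ΣzᵢKᵢ = 0.817; Σzᵢ/Kᵢ = 1.553.
Since ΣzᵢKᵢ < 1 the mixture is below its bubble point — single liquid phase.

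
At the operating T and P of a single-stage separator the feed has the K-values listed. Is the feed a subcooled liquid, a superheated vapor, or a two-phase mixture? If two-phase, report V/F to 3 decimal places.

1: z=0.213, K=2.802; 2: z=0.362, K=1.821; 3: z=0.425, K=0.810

ΣzᵢKᵢ = 1.600; Σzᵢ/Kᵢ = 0.800.
Since Σzᵢ/Kᵢ < 1 the mixture is above its dew point — single vapor phase.

superheated vapor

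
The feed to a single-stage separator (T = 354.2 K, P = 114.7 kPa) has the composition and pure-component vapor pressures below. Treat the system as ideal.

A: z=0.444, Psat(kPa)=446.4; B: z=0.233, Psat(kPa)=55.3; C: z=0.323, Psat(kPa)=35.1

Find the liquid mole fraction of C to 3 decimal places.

x_C = 0.504

Raoult's law: Kᵢ = Pᵢˢᵃᵗ/P = Pᵢˢᵃᵗ/114.7.
  K_A = 446.4/114.7 = 3.89189, K_B = 55.3/114.7 = 0.48213, K_C = 35.1/114.7 = 0.30602
Rachford–Rice: g(ψ) = Σ zᵢ(Kᵢ−1)/(1+ψ(Kᵢ−1)) = 0.
Feasibility: ΣzᵢKᵢ = 1.939, Σzᵢ/Kᵢ = 1.653 — both > 1, two phases present.
Newton iteration, ψ⁰ = 0.47:
  ψ = 0.470: g = 0.0521, g' = -1.119 → ψ = 0.517
Converged at ψ = 0.517.
Compositions from xᵢ = zᵢ/(1+ψ(Kᵢ−1)), yᵢ = Kᵢxᵢ:
  A: x = 0.178, y = 0.692
  B: x = 0.318, y = 0.153
  C: x = 0.504, y = 0.154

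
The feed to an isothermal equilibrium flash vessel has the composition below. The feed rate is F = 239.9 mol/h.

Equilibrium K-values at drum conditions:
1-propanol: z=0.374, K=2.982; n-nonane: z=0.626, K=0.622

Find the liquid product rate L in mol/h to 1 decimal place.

L = 78.3 mol/h

Let β = V/F and solve Σ zᵢ(Kᵢ−1)/(1+β(Kᵢ−1)) = 0.
Feasibility: ΣzᵢKᵢ = 1.505, Σzᵢ/Kᵢ = 1.132 — both > 1, two phases present.
Binary case is linear: z₁(K₁−1)(1+β(K₂−1)) + z₂(K₂−1)(1+β(K₁−1)) = 0
⇒ β = [z₁(K₁−1)+z₂(K₂−1)] / [−(K₁−1)(K₂−1)] = 0.5046/0.7492 = 0.674
Then V = β·F = 0.6736·239.9 = 161.6 mol/h and L = F − V = 78.3 mol/h.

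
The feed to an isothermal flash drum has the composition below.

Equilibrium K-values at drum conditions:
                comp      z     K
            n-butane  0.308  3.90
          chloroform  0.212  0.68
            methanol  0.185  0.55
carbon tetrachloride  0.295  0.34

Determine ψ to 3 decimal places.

Material balance + equilibrium reduce to Σ zᵢ(Kᵢ−1)/(1+ψ(Kᵢ−1)) = 0.
Check two-phase: ΣzᵢKᵢ = 1.547 > 1 and Σzᵢ/Kᵢ = 1.595 > 1, so g(0) = 0.547 > 0 and g(1) = -0.595 < 0.
Newton iteration, ψ⁰ = 0.37:
  ψ = 0.370: g = -0.0036, g' = -0.910 → ψ = 0.366
Converged at ψ = 0.366.

ψ = 0.366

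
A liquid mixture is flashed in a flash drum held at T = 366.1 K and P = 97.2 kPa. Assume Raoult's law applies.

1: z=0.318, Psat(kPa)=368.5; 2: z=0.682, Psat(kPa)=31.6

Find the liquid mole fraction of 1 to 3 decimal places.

x_1 = 0.195

Raoult's law: Kᵢ = Pᵢˢᵃᵗ/P = Pᵢˢᵃᵗ/97.2.
  K_1 = 368.5/97.2 = 3.79115, K_2 = 31.6/97.2 = 0.32510
Rachford–Rice: g(β) = Σ zᵢ(Kᵢ−1)/(1+β(Kᵢ−1)) = 0.
Feasibility: ΣzᵢKᵢ = 1.427, Σzᵢ/Kᵢ = 2.182 — both > 1, two phases present.
Binary case is linear: z₁(K₁−1)(1+β(K₂−1)) + z₂(K₂−1)(1+β(K₁−1)) = 0
⇒ β = [z₁(K₁−1)+z₂(K₂−1)] / [−(K₁−1)(K₂−1)] = 0.4273/1.8837 = 0.227
Compositions from xᵢ = zᵢ/(1+β(Kᵢ−1)), yᵢ = Kᵢxᵢ:
  1: x = 0.195, y = 0.738
  2: x = 0.805, y = 0.262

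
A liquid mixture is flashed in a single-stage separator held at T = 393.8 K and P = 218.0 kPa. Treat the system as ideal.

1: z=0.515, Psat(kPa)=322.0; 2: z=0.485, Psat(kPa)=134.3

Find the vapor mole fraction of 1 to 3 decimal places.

y_1 = 0.659

Raoult's law: Kᵢ = Pᵢˢᵃᵗ/P = Pᵢˢᵃᵗ/218.0.
  K_1 = 322.0/218.0 = 1.47706, K_2 = 134.3/218.0 = 0.61606
Let β = V/F and solve Σ zᵢ(Kᵢ−1)/(1+β(Kᵢ−1)) = 0.
Feasibility: ΣzᵢKᵢ = 1.059, Σzᵢ/Kᵢ = 1.136 — both > 1, two phases present.
Binary case is linear: z₁(K₁−1)(1+β(K₂−1)) + z₂(K₂−1)(1+β(K₁−1)) = 0
⇒ β = [z₁(K₁−1)+z₂(K₂−1)] / [−(K₁−1)(K₂−1)] = 0.0595/0.1832 = 0.325
Compositions from xᵢ = zᵢ/(1+β(Kᵢ−1)), yᵢ = Kᵢxᵢ:
  1: x = 0.446, y = 0.659
  2: x = 0.554, y = 0.341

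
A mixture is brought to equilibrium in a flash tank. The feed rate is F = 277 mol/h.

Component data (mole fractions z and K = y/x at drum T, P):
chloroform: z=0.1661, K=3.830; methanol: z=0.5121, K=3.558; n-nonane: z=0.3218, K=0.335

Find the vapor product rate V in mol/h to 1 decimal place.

Let ψ = V/F and solve Σ zᵢ(Kᵢ−1)/(1+ψ(Kᵢ−1)) = 0.
Check two-phase: ΣzᵢKᵢ = 2.5660 > 1 and Σzᵢ/Kᵢ = 1.1479 > 1, so g(0) = 1.5660 > 0 and g(1) = -0.1479 < 0.
Newton iteration, ψ⁰ = 0.5:
  ψ = 0.5000: g = 0.44884, g' = -1.1926 → ψ = 0.8763
  ψ = 0.8763: g = 0.02628, g' = -1.2462 → ψ = 0.8974
  ψ = 0.8974: g = -0.00045, g' = -1.2900 → ψ = 0.8971
Converged at ψ = 0.8971.
Then V = ψ·F = 0.8971·277 = 248.5 mol/h and L = F − V = 28.5 mol/h.

V = 248.5 mol/h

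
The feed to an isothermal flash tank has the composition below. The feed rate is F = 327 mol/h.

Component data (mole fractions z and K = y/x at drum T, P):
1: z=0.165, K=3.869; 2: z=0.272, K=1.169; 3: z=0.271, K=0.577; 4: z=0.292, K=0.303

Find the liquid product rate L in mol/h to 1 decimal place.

L = 268.1 mol/h

Rachford–Rice: g(V/F) = Σ zᵢ(Kᵢ−1)/(1+V/F(Kᵢ−1)) = 0.
Check two-phase: ΣzᵢKᵢ = 1.201 > 1 and Σzᵢ/Kᵢ = 1.709 > 1, so g(0) = 0.201 > 0 and g(1) = -0.709 < 0.
Newton iteration, V/F⁰ = 0.48:
  V/F = 0.480: g = -0.2080, g' = -0.644 → V/F = 0.157
  V/F = 0.157: g = 0.0200, g' = -0.888 → V/F = 0.179
  V/F = 0.179: g = 0.0005, g' = -0.841 → V/F = 0.180
Converged at V/F = 0.180.
Then V = V/F·F = 0.1800·327 = 58.9 mol/h and L = F − V = 268.1 mol/h.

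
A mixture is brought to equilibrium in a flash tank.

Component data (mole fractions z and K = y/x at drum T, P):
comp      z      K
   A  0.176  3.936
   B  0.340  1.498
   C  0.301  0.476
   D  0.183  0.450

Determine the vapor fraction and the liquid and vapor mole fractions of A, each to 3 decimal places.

Newton–Raphson from ψ = 0.37:
  ψ = 0.370: g = 0.0686, g' = -0.623 → ψ = 0.480
  ψ = 0.480: g = 0.0036, g' = -0.566 → ψ = 0.486
Converged at ψ = 0.486.
Compositions from xᵢ = zᵢ/(1+ψ(Kᵢ−1)), yᵢ = Kᵢxᵢ:
  A: x = 0.072, y = 0.285
  B: x = 0.274, y = 0.410
  C: x = 0.404, y = 0.192
  D: x = 0.250, y = 0.112

ψ = 0.486, x_A = 0.072, y_A = 0.285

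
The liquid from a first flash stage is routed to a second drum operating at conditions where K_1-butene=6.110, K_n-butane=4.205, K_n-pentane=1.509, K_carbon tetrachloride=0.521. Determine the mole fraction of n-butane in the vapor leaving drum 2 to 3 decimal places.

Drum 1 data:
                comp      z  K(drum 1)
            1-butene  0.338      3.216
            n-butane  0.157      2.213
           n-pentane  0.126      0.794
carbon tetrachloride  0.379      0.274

Drum 1:
Material balance + equilibrium reduce to Σ zᵢ(Kᵢ−1)/(1+ψ₁(Kᵢ−1)) = 0.
g(0) = ΣzᵢKᵢ − 1 = 0.638 and g(1) = 1 − Σzᵢ/Kᵢ = -0.718, so a root lies in (0, 1).
Newton–Raphson from ψ₁ = 0.63:
  ψ₁ = 0.630: g = -0.1164, g' = -1.049 → ψ₁ = 0.519
  ψ₁ = 0.519: g = -0.0054, g' = -0.967 → ψ₁ = 0.513
Converged at ψ₁ = 0.513.
Drum-1 compositions:
  1-butene: x = 0.158, y = 0.508
  n-butane: x = 0.097, y = 0.214
  n-pentane: x = 0.141, y = 0.112
  carbon tetrachloride: x = 0.604, y = 0.166
Drum-2 feed = drum-1 liquid: z₂ = (0.1581, 0.0967, 0.1409, 0.6042).
Drum 2:
Rachford–Rice: g(ψ₂) = Σ zᵢ(Kᵢ−1)/(1+ψ₂(Kᵢ−1)) = 0.
g(0) = ΣzᵢKᵢ − 1 = 0.900 and g(1) = 1 − Σzᵢ/Kᵢ = -0.302, so a root lies in (0, 1).
Iterate (Newton) starting at ψ₂ = 0.5:
  ψ₂ = 0.500: g = 0.0230, g' = -0.736 → ψ₂ = 0.531
  ψ₂ = 0.531: g = 0.0005, g' = -0.707 → ψ₂ = 0.532
Converged at ψ₂ = 0.532.
  1-butene: x = 0.043, y = 0.260
  n-butane: x = 0.036, y = 0.150
  n-pentane: x = 0.111, y = 0.167
  carbon tetrachloride: x = 0.811, y = 0.422

y_n-butane (drum 2) = 0.150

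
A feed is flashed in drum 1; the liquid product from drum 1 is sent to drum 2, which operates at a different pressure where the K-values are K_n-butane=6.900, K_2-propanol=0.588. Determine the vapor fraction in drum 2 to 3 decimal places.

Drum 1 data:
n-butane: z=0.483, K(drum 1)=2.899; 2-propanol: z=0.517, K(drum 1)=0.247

Drum 1:
Rachford–Rice: g(ψ₁) = Σ zᵢ(Kᵢ−1)/(1+ψ₁(Kᵢ−1)) = 0.
Check two-phase: ΣzᵢKᵢ = 1.528 > 1 and Σzᵢ/Kᵢ = 2.260 > 1, so g(0) = 0.528 > 0 and g(1) = -1.260 < 0.
Binary case is linear: z₁(K₁−1)(1+ψ₁(K₂−1)) + z₂(K₂−1)(1+ψ₁(K₁−1)) = 0
⇒ ψ₁ = [z₁(K₁−1)+z₂(K₂−1)] / [−(K₁−1)(K₂−1)] = 0.5279/1.4299 = 0.369
Drum-1 compositions:
  n-butane: x = 0.284, y = 0.823
  2-propanol: x = 0.716, y = 0.177
Drum-2 feed = drum-1 liquid: z₂ = (0.2839, 0.7161).
Drum 2:
Material balance + equilibrium reduce to Σ zᵢ(Kᵢ−1)/(1+ψ₂(Kᵢ−1)) = 0.
Check two-phase: ΣzᵢKᵢ = 2.380 > 1 and Σzᵢ/Kᵢ = 1.259 > 1, so g(0) = 1.380 > 0 and g(1) = -0.259 < 0.
Newton iteration, ψ₂⁰ = 0.47:
  ψ₂ = 0.470: g = 0.0781, g' = -0.881 → ψ₂ = 0.559
  ψ₂ = 0.559: g = 0.0067, g' = -0.741 → ψ₂ = 0.568
Converged at ψ₂ = 0.568.
  n-butane: x = 0.065, y = 0.450
  2-propanol: x = 0.935, y = 0.550

V/F (drum 2) = 0.568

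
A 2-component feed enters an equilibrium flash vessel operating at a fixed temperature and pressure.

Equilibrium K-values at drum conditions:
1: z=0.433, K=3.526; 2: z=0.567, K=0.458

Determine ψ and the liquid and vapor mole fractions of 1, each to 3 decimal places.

Binary case is linear: z₁(K₁−1)(1+ψ(K₂−1)) + z₂(K₂−1)(1+ψ(K₁−1)) = 0
⇒ ψ = [z₁(K₁−1)+z₂(K₂−1)] / [−(K₁−1)(K₂−1)] = 0.7864/1.3691 = 0.574
Compositions from xᵢ = zᵢ/(1+ψ(Kᵢ−1)), yᵢ = Kᵢxᵢ:
  1: x = 0.177, y = 0.623
  2: x = 0.823, y = 0.377

ψ = 0.574, x_1 = 0.177, y_1 = 0.623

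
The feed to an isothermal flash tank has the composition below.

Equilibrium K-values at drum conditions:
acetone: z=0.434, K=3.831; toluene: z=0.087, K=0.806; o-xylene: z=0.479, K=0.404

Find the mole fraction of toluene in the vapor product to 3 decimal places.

Let ψ = V/F and solve Σ zᵢ(Kᵢ−1)/(1+ψ(Kᵢ−1)) = 0.
g(0) = ΣzᵢKᵢ − 1 = 0.926 and g(1) = 1 − Σzᵢ/Kᵢ = -0.407, so a root lies in (0, 1).
Iterate (Newton) starting at ψ = 0.68:
  ψ = 0.680: g = -0.0794, g' = -0.892 → ψ = 0.591
Converged at ψ = 0.591.
Compositions from xᵢ = zᵢ/(1+ψ(Kᵢ−1)), yᵢ = Kᵢxᵢ:
  acetone: x = 0.162, y = 0.622
  toluene: x = 0.098, y = 0.079
  o-xylene: x = 0.739, y = 0.299

y_toluene = 0.079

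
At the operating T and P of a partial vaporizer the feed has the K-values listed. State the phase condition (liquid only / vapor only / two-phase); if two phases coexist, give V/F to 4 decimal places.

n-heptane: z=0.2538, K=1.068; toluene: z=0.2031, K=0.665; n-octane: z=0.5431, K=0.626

liquid only

ΣzᵢKᵢ = 0.7461; Σzᵢ/Kᵢ = 1.4106.
Since ΣzᵢKᵢ < 1 the mixture is below its bubble point — single liquid phase.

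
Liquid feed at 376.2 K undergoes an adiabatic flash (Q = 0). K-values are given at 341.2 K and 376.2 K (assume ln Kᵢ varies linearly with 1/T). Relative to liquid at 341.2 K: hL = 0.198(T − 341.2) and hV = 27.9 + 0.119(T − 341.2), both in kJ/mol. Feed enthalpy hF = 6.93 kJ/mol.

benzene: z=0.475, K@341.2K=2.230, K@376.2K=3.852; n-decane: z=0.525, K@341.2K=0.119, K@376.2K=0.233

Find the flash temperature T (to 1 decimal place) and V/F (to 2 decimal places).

T = 348.2 K, V/F = 0.20

Adiabatic flash: solve Rachford–Rice at each trial T, then check hF = ψ·hV(T) + (1−ψ)·hL(T).
  T = 341.2 K: K = (2.230, 0.119), RR gives ψ = 0.112, H_out = 3.134 kJ/mol
  T = 376.2 K: K = (3.852, 0.233), RR gives ψ = 0.435, H_out = 17.869 kJ/mol
  T = 358.7 K: K = (2.970, 0.169), RR gives ψ = 0.305, H_out = 11.561 kJ/mol
  T = 349.9 K: K = (2.581, 0.142), RR gives ψ = 0.222, H_out = 7.757 kJ/mol
  T = 345.5 K: K = (2.399, 0.130), RR gives ψ = 0.171, H_out = 5.561 kJ/mol
  T = 347.7 K: K = (2.489, 0.136), RR gives ψ = 0.197, H_out = 6.690 kJ/mol
Linear interpolation between T = 347.7 (H_out = 6.690) and T = 349.9 (H_out = 7.757) on hF = 6.93 gives T ≈ 348.2 K, at which ψ = 0.20.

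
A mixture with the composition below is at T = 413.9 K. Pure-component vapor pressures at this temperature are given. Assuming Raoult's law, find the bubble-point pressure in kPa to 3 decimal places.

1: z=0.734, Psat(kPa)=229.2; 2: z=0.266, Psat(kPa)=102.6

Pbub = 195.524 kPa

At the bubble point ψ → 0, so ΣzᵢKᵢ = 1 with Kᵢ = Pᵢˢᵃᵗ/P ⇒ P = ΣzᵢPᵢˢᵃᵗ.
P = 0.734·229.2 + 0.266·102.6 = 195.524 kPa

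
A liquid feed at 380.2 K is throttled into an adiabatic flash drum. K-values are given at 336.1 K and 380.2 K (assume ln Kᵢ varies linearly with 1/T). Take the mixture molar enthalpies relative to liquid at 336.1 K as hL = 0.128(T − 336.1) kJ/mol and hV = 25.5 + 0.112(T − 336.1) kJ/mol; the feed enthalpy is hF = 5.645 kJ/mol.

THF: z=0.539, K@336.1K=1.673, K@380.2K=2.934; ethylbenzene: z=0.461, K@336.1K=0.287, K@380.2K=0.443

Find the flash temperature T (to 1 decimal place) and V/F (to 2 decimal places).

Adiabatic flash: solve Rachford–Rice at each trial T, then check hF = ψ·hV(T) + (1−ψ)·hL(T).
  T = 336.1 K: K = (1.673, 0.287), RR gives ψ = 0.071, H_out = 1.810 kJ/mol
  T = 380.2 K: K = (2.934, 0.443), RR gives ψ = 0.729, H_out = 23.728 kJ/mol
  T = 358.1 K: K = (2.253, 0.361), RR gives ψ = 0.476, H_out = 14.780 kJ/mol
  T = 347.1 K: K = (1.951, 0.323), RR gives ψ = 0.311, H_out = 9.292 kJ/mol
  T = 341.6 K: K = (1.809, 0.305), RR gives ψ = 0.205, H_out = 5.920 kJ/mol
  T = 338.9 K: K = (1.741, 0.296), RR gives ψ = 0.144, H_out = 4.018 kJ/mol
  T = 340.2 K: K = (1.774, 0.300), RR gives ψ = 0.174, H_out = 4.958 kJ/mol
Linear interpolation between T = 340.2 (H_out = 4.958) and T = 341.6 (H_out = 5.920) on hF = 5.645 gives T ≈ 341.2 K, at which ψ = 0.20.

T = 341.2 K, V/F = 0.20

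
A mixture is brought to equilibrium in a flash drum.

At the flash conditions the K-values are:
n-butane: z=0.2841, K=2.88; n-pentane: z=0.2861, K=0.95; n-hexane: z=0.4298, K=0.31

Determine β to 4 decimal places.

Newton–Raphson from β = 0.5:
  β = 0.5000: g = -0.19212, g' = -0.7445 → β = 0.2419
  β = 0.2419: g = -0.00335, g' = -0.7700 → β = 0.2376
Converged at β = 0.2376.

β = 0.2376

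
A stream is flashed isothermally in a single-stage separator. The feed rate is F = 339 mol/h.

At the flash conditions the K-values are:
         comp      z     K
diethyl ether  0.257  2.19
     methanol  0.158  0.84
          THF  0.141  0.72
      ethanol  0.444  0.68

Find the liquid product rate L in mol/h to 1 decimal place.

L = 239.1 mol/h

Rachford–Rice: g(V/F) = Σ zᵢ(Kᵢ−1)/(1+V/F(Kᵢ−1)) = 0.
g(0) = ΣzᵢKᵢ − 1 = 0.099 and g(1) = 1 − Σzᵢ/Kᵢ = -0.154, so a root lies in (0, 1).
Iterate (Newton) starting at V/F = 0.5:
  V/F = 0.500: g = -0.0508, g' = -0.227 → V/F = 0.276
  V/F = 0.276: g = 0.0050, g' = -0.278 → V/F = 0.294
  V/F = 0.294: g = 0.0001, g' = -0.273 → V/F = 0.295
Converged at V/F = 0.295.
Then V = V/F·F = 0.2947·339 = 99.9 mol/h and L = F − V = 239.1 mol/h.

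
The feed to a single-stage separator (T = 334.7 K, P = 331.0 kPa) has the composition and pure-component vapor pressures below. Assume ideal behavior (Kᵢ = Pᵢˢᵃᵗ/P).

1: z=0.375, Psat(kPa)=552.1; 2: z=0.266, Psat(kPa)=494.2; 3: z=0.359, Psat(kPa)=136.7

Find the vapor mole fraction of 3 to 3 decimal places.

Raoult's law: Kᵢ = Pᵢˢᵃᵗ/P = Pᵢˢᵃᵗ/331.0.
  K_1 = 552.1/331.0 = 1.66798, K_2 = 494.2/331.0 = 1.49305, K_3 = 136.7/331.0 = 0.41299
Material balance + equilibrium reduce to Σ zᵢ(Kᵢ−1)/(1+ψ(Kᵢ−1)) = 0.
Check two-phase: ΣzᵢKᵢ = 1.171 > 1 and Σzᵢ/Kᵢ = 1.272 > 1, so g(0) = 0.171 > 0 and g(1) = -0.272 < 0.
Iterate (Newton) starting at ψ = 0.5:
  ψ = 0.500: g = -0.0053, g' = -0.383 → ψ = 0.486
Converged at ψ = 0.486.
Compositions from xᵢ = zᵢ/(1+ψ(Kᵢ−1)), yᵢ = Kᵢxᵢ:
  1: x = 0.283, y = 0.472
  2: x = 0.215, y = 0.320
  3: x = 0.502, y = 0.207

y_3 = 0.207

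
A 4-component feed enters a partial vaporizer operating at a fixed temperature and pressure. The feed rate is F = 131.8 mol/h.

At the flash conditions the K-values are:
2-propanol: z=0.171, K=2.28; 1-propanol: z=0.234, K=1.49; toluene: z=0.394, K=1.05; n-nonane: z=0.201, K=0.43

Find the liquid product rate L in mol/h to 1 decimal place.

L = 26.8 mol/h

Newton iteration, ψ⁰ = 0.5:
  ψ = 0.500: g = 0.0845, g' = -0.269 → ψ = 0.814
  ψ = 0.814: g = -0.0057, g' = -0.324 → ψ = 0.797
  ψ = 0.797: g = -0.0001, g' = -0.318 → ψ = 0.796
Converged at ψ = 0.796.
Then V = ψ·F = 0.7964·131.8 = 105.0 mol/h and L = F − V = 26.8 mol/h.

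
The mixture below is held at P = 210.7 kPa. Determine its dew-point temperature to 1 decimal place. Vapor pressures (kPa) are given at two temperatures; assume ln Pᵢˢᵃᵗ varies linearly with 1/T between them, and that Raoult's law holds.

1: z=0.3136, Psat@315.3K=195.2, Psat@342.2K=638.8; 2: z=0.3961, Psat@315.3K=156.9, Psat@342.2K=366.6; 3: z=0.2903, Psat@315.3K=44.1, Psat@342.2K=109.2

Dew-point temperature: Σzᵢ·P/Pᵢˢᵃᵗ(T) = 1. Interpolate ln Pᵢˢᵃᵗ = aᵢ + bᵢ/T.
  T = 315.3 K: ΣzᵢP/Pᵢˢᵃᵗ = 2.2574
  T = 342.2 K: ΣzᵢP/Pᵢˢᵃᵗ = 0.8912
  T = 328.8 K: ΣzᵢP/Pᵢˢᵃᵗ = 1.3875
  T = 335.5 K: ΣzᵢP/Pᵢˢᵃᵗ = 1.1068
  T = 338.9 K: ΣzᵢP/Pᵢˢᵃᵗ = 0.9904
  T = 337.2 K: ΣzᵢP/Pᵢˢᵃᵗ = 1.0467
Interpolating between 337.2 K and 338.9 K gives T ≈ 338.6 K.

T = 338.6 K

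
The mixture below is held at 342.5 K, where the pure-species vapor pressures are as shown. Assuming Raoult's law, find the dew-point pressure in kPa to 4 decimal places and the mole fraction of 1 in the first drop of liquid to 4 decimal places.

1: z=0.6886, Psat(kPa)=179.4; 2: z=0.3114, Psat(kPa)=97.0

Pdew = 141.8710 kPa, x_1 = 0.5446

At the dew point ψ → 1, so Σzᵢ/Kᵢ = 1 with Kᵢ = Pᵢˢᵃᵗ/P ⇒ 1/P = Σzᵢ/Pᵢˢᵃᵗ.
1/P = 0.6886/179.4 + 0.3114/97.0 = 0.0070487 ⇒ P = 141.8710 kPa
xᵢ = zᵢP/Pᵢˢᵃᵗ ⇒ x_1 = 0.6886·141.8710/179.4 = 0.5446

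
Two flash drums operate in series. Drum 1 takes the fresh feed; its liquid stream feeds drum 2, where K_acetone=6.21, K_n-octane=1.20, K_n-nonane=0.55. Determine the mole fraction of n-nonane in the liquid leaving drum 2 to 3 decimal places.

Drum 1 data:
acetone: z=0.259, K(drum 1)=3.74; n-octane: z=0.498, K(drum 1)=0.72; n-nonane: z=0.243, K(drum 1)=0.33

Drum 1:
Rachford–Rice: g(ψ₁) = Σ zᵢ(Kᵢ−1)/(1+ψ₁(Kᵢ−1)) = 0.
Feasibility: ΣzᵢKᵢ = 1.407, Σzᵢ/Kᵢ = 1.497 — both > 1, two phases present.
Iterate (Newton) starting at ψ₁ = 0.5:
  ψ₁ = 0.500: g = -0.1075, g' = -0.646 → ψ₁ = 0.333
  ψ₁ = 0.333: g = 0.0074, g' = -0.759 → ψ₁ = 0.343
Converged at ψ₁ = 0.343.
Drum-1 compositions:
  acetone: x = 0.133, y = 0.499
  n-octane: x = 0.551, y = 0.397
  n-nonane: x = 0.316, y = 0.104
Drum-2 feed = drum-1 liquid: z₂ = (0.1335, 0.5510, 0.3156).
Drum 2:
Newton iteration, ψ₂⁰ = 0.5:
  ψ₂ = 0.500: g = 0.1098, g' = -0.403 → ψ₂ = 0.772
  ψ₂ = 0.772: g = 0.0162, g' = -0.310 → ψ₂ = 0.825
Converged at ψ₂ = 0.825.
  acetone: x = 0.025, y = 0.156
  n-octane: x = 0.473, y = 0.568
  n-nonane: x = 0.502, y = 0.276

x_n-nonane (drum 2) = 0.502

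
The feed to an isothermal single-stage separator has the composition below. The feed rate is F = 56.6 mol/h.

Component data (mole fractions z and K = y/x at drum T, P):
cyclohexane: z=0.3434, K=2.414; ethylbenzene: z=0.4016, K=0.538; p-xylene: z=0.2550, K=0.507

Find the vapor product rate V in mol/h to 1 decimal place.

Material balance + equilibrium reduce to Σ zᵢ(Kᵢ−1)/(1+ψ(Kᵢ−1)) = 0.
g(0) = ΣzᵢKᵢ − 1 = 0.1743 and g(1) = 1 − Σzᵢ/Kᵢ = -0.3917, so a root lies in (0, 1).
Iterate (Newton) starting at ψ = 0.5:
  ψ = 0.5000: g = -0.12366, g' = -0.4897 → ψ = 0.2475
  ψ = 0.2475: g = 0.00701, g' = -0.5664 → ψ = 0.2599
  ψ = 0.2599: g = 0.00004, g' = -0.5594 → ψ = 0.2600
Converged at ψ = 0.2600.
Then V = ψ·F = 0.2600·56.6 = 14.7 mol/h and L = F − V = 41.9 mol/h.

V = 14.7 mol/h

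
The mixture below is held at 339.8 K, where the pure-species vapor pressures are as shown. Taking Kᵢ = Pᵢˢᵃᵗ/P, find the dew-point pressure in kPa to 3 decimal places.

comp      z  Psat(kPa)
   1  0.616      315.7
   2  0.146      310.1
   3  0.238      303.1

At the dew point ψ → 1, so Σzᵢ/Kᵢ = 1 with Kᵢ = Pᵢˢᵃᵗ/P ⇒ 1/P = Σzᵢ/Pᵢˢᵃᵗ.
1/P = 0.616/315.7 + 0.146/310.1 + 0.238/303.1 = 0.003207 ⇒ P = 311.793 kPa

Pdew = 311.793 kPa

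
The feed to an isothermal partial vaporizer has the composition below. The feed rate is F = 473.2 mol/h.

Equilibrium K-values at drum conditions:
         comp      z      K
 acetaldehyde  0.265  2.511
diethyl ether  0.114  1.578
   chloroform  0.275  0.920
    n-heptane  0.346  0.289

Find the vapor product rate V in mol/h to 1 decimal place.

Let ψ = V/F and solve Σ zᵢ(Kᵢ−1)/(1+ψ(Kᵢ−1)) = 0.
g(0) = ΣzᵢKᵢ − 1 = 0.198 and g(1) = 1 − Σzᵢ/Kᵢ = -0.674, so a root lies in (0, 1).
Newton–Raphson from ψ = 0.5:
  ψ = 0.500: g = -0.1254, g' = -0.642 → ψ = 0.305
  ψ = 0.305: g = -0.0064, g' = -0.598 → ψ = 0.294
Converged at ψ = 0.294.
Then V = ψ·F = 0.2940·473.2 = 139.1 mol/h and L = F − V = 334.1 mol/h.

V = 139.1 mol/h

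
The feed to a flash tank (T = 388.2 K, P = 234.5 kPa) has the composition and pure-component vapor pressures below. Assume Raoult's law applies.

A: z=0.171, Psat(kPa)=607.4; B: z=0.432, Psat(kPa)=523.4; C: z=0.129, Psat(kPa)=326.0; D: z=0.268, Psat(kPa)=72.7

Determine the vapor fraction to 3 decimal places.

ψ = 0.815

Raoult's law: Kᵢ = Pᵢˢᵃᵗ/P = Pᵢˢᵃᵗ/234.5.
  K_A = 607.4/234.5 = 2.59019, K_B = 523.4/234.5 = 2.23198, K_C = 326.0/234.5 = 1.39019, K_D = 72.7/234.5 = 0.31002
Material balance + equilibrium reduce to Σ zᵢ(Kᵢ−1)/(1+ψ(Kᵢ−1)) = 0.
g(0) = ΣzᵢKᵢ − 1 = 0.670 and g(1) = 1 − Σzᵢ/Kᵢ = -0.217, so a root lies in (0, 1).
Iterate (Newton) starting at ψ = 0.38:
  ψ = 0.380: g = 0.3252, g' = -0.721 → ψ = 0.831
  ψ = 0.831: g = -0.0151, g' = -0.952 → ψ = 0.815
Converged at ψ = 0.815.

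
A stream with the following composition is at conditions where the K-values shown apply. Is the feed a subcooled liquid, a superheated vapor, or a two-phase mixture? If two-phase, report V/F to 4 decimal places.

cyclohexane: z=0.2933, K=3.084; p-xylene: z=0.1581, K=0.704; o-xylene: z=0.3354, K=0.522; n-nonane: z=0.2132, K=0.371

two-phase, V/F = 0.2630

ΣzᵢKᵢ = 1.2700; Σzᵢ/Kᵢ = 1.5369.
Both exceed 1, so a two-phase solution exists.
Let ψ = V/F and solve Σ zᵢ(Kᵢ−1)/(1+ψ(Kᵢ−1)) = 0.
Newton–Raphson from ψ = 0.5:
  ψ = 0.5000: g = -0.16189, g' = -0.6364 → ψ = 0.2456
  ψ = 0.2456: g = 0.01358, g' = -0.7898 → ψ = 0.2628
  ψ = 0.2628: g = 0.00018, g' = -0.7694 → ψ = 0.2630
Converged at ψ = 0.2630.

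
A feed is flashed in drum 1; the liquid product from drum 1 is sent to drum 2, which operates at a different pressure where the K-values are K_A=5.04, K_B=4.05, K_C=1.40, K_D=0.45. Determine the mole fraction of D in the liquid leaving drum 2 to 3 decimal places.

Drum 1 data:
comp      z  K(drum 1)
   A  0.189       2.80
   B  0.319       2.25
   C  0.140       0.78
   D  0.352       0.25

x_D (drum 2) = 0.762

Drum 1:
Newton iteration, ψ₁⁰ = 0.36:
  ψ₁ = 0.360: g = 0.0863, g' = -0.842 → ψ₁ = 0.463
  ψ₁ = 0.463: g = -0.0002, g' = -0.855 → ψ₁ = 0.462
Converged at ψ₁ = 0.462.
Drum-1 compositions:
  A: x = 0.103, y = 0.289
  B: x = 0.202, y = 0.455
  C: x = 0.156, y = 0.122
  D: x = 0.539, y = 0.135
Drum-2 feed = drum-1 liquid: z₂ = (0.1032, 0.2022, 0.1559, 0.5388).
Drum 2:
Let ψ₂ = V/F and solve Σ zᵢ(Kᵢ−1)/(1+ψ₂(Kᵢ−1)) = 0.
Feasibility: ΣzᵢKᵢ = 1.799, Σzᵢ/Kᵢ = 1.379 — both > 1, two phases present.
Newton–Raphson from ψ₂ = 0.5:
  ψ₂ = 0.500: g = 0.0254, g' = -0.807 → ψ₂ = 0.531
  ψ₂ = 0.531: g = 0.0003, g' = -0.786 → ψ₂ = 0.532
Converged at ψ₂ = 0.532.
  A: x = 0.033, y = 0.165
  B: x = 0.077, y = 0.312
  C: x = 0.129, y = 0.180
  D: x = 0.762, y = 0.343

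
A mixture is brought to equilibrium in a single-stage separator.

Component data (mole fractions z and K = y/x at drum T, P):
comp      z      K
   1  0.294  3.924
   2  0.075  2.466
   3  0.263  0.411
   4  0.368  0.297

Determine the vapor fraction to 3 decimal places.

ψ = 0.315

Material balance + equilibrium reduce to Σ zᵢ(Kᵢ−1)/(1+ψ(Kᵢ−1)) = 0.
g(0) = ΣzᵢKᵢ − 1 = 0.556 and g(1) = 1 − Σzᵢ/Kᵢ = -0.984, so a root lies in (0, 1).
Newton–Raphson from ψ = 0.69:
  ψ = 0.690: g = -0.4238, g' = -1.261 → ψ = 0.354
  ψ = 0.354: g = -0.0451, g' = -1.145 → ψ = 0.314
  ψ = 0.314: g = 0.0009, g' = -1.195 → ψ = 0.315
Converged at ψ = 0.315.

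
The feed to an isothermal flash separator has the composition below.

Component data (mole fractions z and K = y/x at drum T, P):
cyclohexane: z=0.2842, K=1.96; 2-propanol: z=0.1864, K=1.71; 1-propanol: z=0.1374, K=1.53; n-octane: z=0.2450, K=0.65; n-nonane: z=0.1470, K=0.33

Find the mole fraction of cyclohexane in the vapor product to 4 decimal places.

y_cyclohexane = 0.3308

Rachford–Rice: g(ψ) = Σ zᵢ(Kᵢ−1)/(1+ψ(Kᵢ−1)) = 0.
Feasibility: ΣzᵢKᵢ = 1.2938, Σzᵢ/Kᵢ = 1.1662 — both > 1, two phases present.
Iterate (Newton) starting at ψ = 0.5:
  ψ = 0.5000: g = 0.08754, g' = -0.3882 → ψ = 0.7255
  ψ = 0.7255: g = -0.00581, g' = -0.4558 → ψ = 0.7128
  ψ = 0.7128: g = -0.00004, g' = -0.4491 → ψ = 0.7127
Converged at ψ = 0.7127.
Compositions from xᵢ = zᵢ/(1+ψ(Kᵢ−1)), yᵢ = Kᵢxᵢ:
  cyclohexane: x = 0.1688, y = 0.3308
  2-propanol: x = 0.1238, y = 0.2117
  1-propanol: x = 0.0997, y = 0.1526
  n-octane: x = 0.3264, y = 0.2122
  n-nonane: x = 0.2813, y = 0.0928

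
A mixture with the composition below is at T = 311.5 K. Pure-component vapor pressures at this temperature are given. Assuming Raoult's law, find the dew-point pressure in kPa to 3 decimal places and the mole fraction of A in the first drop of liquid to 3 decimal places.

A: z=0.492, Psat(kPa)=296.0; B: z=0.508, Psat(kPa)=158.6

At the dew point ψ → 1, so Σzᵢ/Kᵢ = 1 with Kᵢ = Pᵢˢᵃᵗ/P ⇒ 1/P = Σzᵢ/Pᵢˢᵃᵗ.
1/P = 0.492/296.0 + 0.508/158.6 = 0.004865 ⇒ P = 205.542 kPa
xᵢ = zᵢP/Pᵢˢᵃᵗ ⇒ x_A = 0.492·205.542/296.0 = 0.342

Pdew = 205.542 kPa, x_A = 0.342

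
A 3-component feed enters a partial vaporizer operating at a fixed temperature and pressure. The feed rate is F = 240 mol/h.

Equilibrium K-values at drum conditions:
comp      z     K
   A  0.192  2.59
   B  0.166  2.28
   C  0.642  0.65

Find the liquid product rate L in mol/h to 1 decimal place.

L = 101.6 mol/h

Newton iteration, V/F⁰ = 0.57:
  V/F = 0.570: g = 0.0023, g' = -0.347 → V/F = 0.577
Converged at V/F = 0.577.
Then V = V/F·F = 0.5766·240 = 138.4 mol/h and L = F − V = 101.6 mol/h.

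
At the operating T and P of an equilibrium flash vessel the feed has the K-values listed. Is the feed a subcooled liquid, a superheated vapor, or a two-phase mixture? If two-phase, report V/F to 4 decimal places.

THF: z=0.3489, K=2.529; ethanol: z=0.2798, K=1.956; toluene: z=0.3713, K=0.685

superheated vapor

ΣzᵢKᵢ = 1.6840; Σzᵢ/Kᵢ = 0.8231.
Since Σzᵢ/Kᵢ < 1 the mixture is above its dew point — single vapor phase.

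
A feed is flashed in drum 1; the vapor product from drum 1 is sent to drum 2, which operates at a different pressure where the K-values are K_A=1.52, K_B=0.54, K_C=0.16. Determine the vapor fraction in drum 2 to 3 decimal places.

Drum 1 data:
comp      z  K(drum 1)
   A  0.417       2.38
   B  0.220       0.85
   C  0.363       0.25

Drum 1:
Rachford–Rice: g(ψ₁) = Σ zᵢ(Kᵢ−1)/(1+ψ₁(Kᵢ−1)) = 0.
Feasibility: ΣzᵢKᵢ = 1.270, Σzᵢ/Kᵢ = 1.886 — both > 1, two phases present.
Iterate (Newton) starting at ψ₁ = 0.41:
  ψ₁ = 0.410: g = -0.0608, g' = -0.755 → ψ₁ = 0.330
  ψ₁ = 0.330: g = -0.0008, g' = -0.741 → ψ₁ = 0.328
Converged at ψ₁ = 0.328.
Drum-1 compositions:
  A: x = 0.287, y = 0.683
  B: x = 0.231, y = 0.197
  C: x = 0.482, y = 0.120
Drum-2 feed = drum-1 vapor: z₂ = (0.6829, 0.1967, 0.1204).
Drum 2:
Rachford–Rice: g(ψ₂) = Σ zᵢ(Kᵢ−1)/(1+ψ₂(Kᵢ−1)) = 0.
g(0) = ΣzᵢKᵢ − 1 = 0.163 and g(1) = 1 − Σzᵢ/Kᵢ = -0.566, so a root lies in (0, 1).
Iterate (Newton) starting at ψ₂ = 0.39:
  ψ₂ = 0.390: g = 0.0345, g' = -0.377 → ψ₂ = 0.482
  ψ₂ = 0.482: g = -0.0021, g' = -0.426 → ψ₂ = 0.477
Converged at ψ₂ = 0.477.
  A: x = 0.547, y = 0.832
  B: x = 0.252, y = 0.136
  C: x = 0.201, y = 0.032

V/F (drum 2) = 0.477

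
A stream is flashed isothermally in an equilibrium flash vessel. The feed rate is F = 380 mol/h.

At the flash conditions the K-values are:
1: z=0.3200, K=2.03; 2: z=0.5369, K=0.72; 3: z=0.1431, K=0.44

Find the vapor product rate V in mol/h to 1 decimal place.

Iterate (Newton) starting at ψ = 0.5:
  ψ = 0.5000: g = -0.06855, g' = -0.2914 → ψ = 0.2648
  ψ = 0.2648: g = 0.00252, g' = -0.3206 → ψ = 0.2726
Converged at ψ = 0.2726.
Then V = ψ·F = 0.2726·380 = 103.6 mol/h and L = F − V = 276.4 mol/h.

V = 103.6 mol/h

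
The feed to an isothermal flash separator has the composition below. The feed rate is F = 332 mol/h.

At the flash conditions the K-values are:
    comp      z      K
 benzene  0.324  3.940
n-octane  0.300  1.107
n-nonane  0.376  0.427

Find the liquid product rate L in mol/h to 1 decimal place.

L = 109.0 mol/h

Rachford–Rice: g(V/F) = Σ zᵢ(Kᵢ−1)/(1+V/F(Kᵢ−1)) = 0.
Check two-phase: ΣzᵢKᵢ = 1.769 > 1 and Σzᵢ/Kᵢ = 1.234 > 1, so g(0) = 0.769 > 0 and g(1) = -0.234 < 0.
Iterate (Newton) starting at V/F = 0.5:
  V/F = 0.500: g = 0.1142, g' = -0.705 → V/F = 0.662
  V/F = 0.662: g = 0.0062, g' = -0.646 → V/F = 0.672
Converged at V/F = 0.672.
Then V = V/F·F = 0.6715·332 = 223.0 mol/h and L = F − V = 109.0 mol/h.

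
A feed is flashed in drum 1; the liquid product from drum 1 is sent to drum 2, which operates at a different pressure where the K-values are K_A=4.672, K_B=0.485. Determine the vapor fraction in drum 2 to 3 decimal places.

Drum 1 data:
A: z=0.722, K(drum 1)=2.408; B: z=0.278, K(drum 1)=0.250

V/F (drum 2) = 0.497

Drum 1:
Iterate (Newton) starting at ψ₁ = 0.54:
  ψ₁ = 0.540: g = 0.2271, g' = -0.904 → ψ₁ = 0.791
  ψ₁ = 0.791: g = -0.0320, g' = -1.266 → ψ₁ = 0.766
  ψ₁ = 0.766: g = -0.0009, g' = -1.195 → ψ₁ = 0.765
Converged at ψ₁ = 0.765.
Drum-1 compositions:
  A: x = 0.348, y = 0.837
  B: x = 0.652, y = 0.163
Drum-2 feed = drum-1 liquid: z₂ = (0.3475, 0.6525).
Drum 2:
Binary case is linear: z₁(K₁−1)(1+ψ₂(K₂−1)) + z₂(K₂−1)(1+ψ₂(K₁−1)) = 0
⇒ ψ₂ = [z₁(K₁−1)+z₂(K₂−1)] / [−(K₁−1)(K₂−1)] = 0.9402/1.8911 = 0.497
  A: x = 0.123, y = 0.575
  B: x = 0.877, y = 0.425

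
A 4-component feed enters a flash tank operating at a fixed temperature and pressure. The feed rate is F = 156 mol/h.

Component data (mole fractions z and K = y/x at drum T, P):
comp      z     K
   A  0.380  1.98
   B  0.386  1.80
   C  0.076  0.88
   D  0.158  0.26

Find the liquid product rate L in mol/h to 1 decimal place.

Rachford–Rice: g(β) = Σ zᵢ(Kᵢ−1)/(1+β(Kᵢ−1)) = 0.
Check two-phase: ΣzᵢKᵢ = 1.555 > 1 and Σzᵢ/Kᵢ = 1.100 > 1, so g(0) = 0.555 > 0 and g(1) = -0.100 < 0.
Iterate (Newton) starting at β = 0.5:
  β = 0.500: g = 0.2752, g' = -0.510 → β = 1.000
  β = 1.000: g = -0.1004, g' = -1.451 → β = 0.931
  β = 0.931: g = -0.0142, g' = -1.076 → β = 0.918
  β = 0.918: g = -0.0003, g' = -1.024 → β = 0.917
Converged at β = 0.917.
Then V = β·F = 0.9173·156 = 143.1 mol/h and L = F − V = 12.9 mol/h.

L = 12.9 mol/h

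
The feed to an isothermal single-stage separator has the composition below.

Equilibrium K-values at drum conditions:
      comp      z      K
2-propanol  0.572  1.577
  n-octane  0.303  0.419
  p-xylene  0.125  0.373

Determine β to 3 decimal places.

Let β = V/F and solve Σ zᵢ(Kᵢ−1)/(1+β(Kᵢ−1)) = 0.
Feasibility: ΣzᵢKᵢ = 1.076, Σzᵢ/Kᵢ = 1.421 — both > 1, two phases present.
Iterate (Newton) starting at β = 0.58:
  β = 0.580: g = -0.1414, g' = -0.461 → β = 0.273
  β = 0.273: g = -0.0187, g' = -0.358 → β = 0.221
  β = 0.221: g = -0.0002, g' = -0.351 → β = 0.220
Converged at β = 0.220.

β = 0.220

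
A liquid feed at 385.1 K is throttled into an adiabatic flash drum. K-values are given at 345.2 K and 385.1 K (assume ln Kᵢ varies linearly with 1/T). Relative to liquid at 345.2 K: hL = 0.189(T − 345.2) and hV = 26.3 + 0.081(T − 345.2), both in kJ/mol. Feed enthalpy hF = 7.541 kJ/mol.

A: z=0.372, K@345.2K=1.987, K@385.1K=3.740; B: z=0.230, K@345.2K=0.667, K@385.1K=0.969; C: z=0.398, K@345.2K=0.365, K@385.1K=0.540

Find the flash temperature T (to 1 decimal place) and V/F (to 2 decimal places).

T = 352.1 K, V/F = 0.24

Adiabatic flash: solve Rachford–Rice at each trial T, then check hF = ψ·hV(T) + (1−ψ)·hL(T).
  T = 345.2 K: K = (1.987, 0.667, 0.365), RR gives ψ = 0.071, H_out = 1.868 kJ/mol
  T = 385.1 K: K = (3.740, 0.969, 0.540), RR gives ψ = 0.846, H_out = 26.152 kJ/mol
  T = 365.1 K: K = (2.771, 0.812, 0.449), RR gives ψ = 0.498, H_out = 15.778 kJ/mol
  T = 355.1 K: K = (2.356, 0.738, 0.406), RR gives ψ = 0.309, H_out = 9.663 kJ/mol
  T = 350.1 K: K = (2.164, 0.702, 0.385), RR gives ψ = 0.198, H_out = 6.038 kJ/mol
  T = 352.6 K: K = (2.259, 0.719, 0.395), RR gives ψ = 0.256, H_out = 7.915 kJ/mol
  T = 351.4 K: K = (2.213, 0.711, 0.390), RR gives ψ = 0.229, H_out = 7.032 kJ/mol
Linear interpolation between T = 351.4 (H_out = 7.032) and T = 352.6 (H_out = 7.915) on hF = 7.541 gives T ≈ 352.1 K, at which ψ = 0.24.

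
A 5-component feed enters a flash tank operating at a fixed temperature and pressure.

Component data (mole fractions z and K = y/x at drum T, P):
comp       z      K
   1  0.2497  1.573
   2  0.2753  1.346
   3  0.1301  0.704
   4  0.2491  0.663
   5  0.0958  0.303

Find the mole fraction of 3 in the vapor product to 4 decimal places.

Material balance + equilibrium reduce to Σ zᵢ(Kᵢ−1)/(1+ψ(Kᵢ−1)) = 0.
Check two-phase: ΣzᵢKᵢ = 1.0491 > 1 and Σzᵢ/Kᵢ = 1.2400 > 1, so g(0) = 0.0491 > 0 and g(1) = -0.2400 < 0.
Newton iteration, ψ⁰ = 0.41:
  ψ = 0.4100: g = -0.03544, g' = -0.2231 → ψ = 0.2511
  ψ = 0.2511: g = -0.00154, g' = -0.2060 → ψ = 0.2437
Converged at ψ = 0.2437.
Compositions from xᵢ = zᵢ/(1+ψ(Kᵢ−1)), yᵢ = Kᵢxᵢ:
  1: x = 0.2191, y = 0.3447
  2: x = 0.2539, y = 0.3417
  3: x = 0.1402, y = 0.0987
  4: x = 0.2714, y = 0.1799
  5: x = 0.1154, y = 0.0350

y_3 = 0.0987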